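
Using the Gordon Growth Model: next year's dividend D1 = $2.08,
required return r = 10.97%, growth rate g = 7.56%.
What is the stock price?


Formula: P = D1 / (r - g)
Spread: r - g = 0.1097 - 0.0756 = 0.0341
Substituting: P = $2.08 / 0.0341
P = $61.00

$61.00


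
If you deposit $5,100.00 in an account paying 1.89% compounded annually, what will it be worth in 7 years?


Formula: FV = P * (1 + r)^n
Substituting: FV = $5,100.00 * (1 + 0.0189)^7
Growth factor: (1.0189)^7 = 1.140042
FV = $5,100.00 * 1.140042 = $5,814.22

$5,814.22


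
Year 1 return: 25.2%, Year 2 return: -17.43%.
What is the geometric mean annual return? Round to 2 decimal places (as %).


Formula: Geometric mean = ((1+r1)*(1+r2))^(1/2) - 1
Product: (1 + 0.252) * (1 + -0.1743) = 1.252 * 0.8257 = 1.033776
Square root: 1.033776^0.5 = 1.016748
Geometric mean = 1.016748 - 1 = 0.016748
As percentage: 1.67%

1.67%


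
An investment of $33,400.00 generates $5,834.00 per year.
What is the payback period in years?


Formula: Payback = investment / annual cash flow
Substituting: Payback = $33,400.00 / $5,834.00
Payback = 5.7251 years

5.7251 years


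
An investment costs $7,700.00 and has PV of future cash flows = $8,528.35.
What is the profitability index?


Formula: PI = PV(cash flows) / initial investment
Substituting: PI = $8,528.35 / $7,700.00
PI = 1.1076

1.1076


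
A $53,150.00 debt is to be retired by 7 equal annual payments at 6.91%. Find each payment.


Formula: PMT = PV * r / (1 - (1+r)^(-n))
Denominator: 1 - (1 + 0.0691)^(-7) = 0.373571
Numerator: $53,150.00 * 0.0691 = 3672.665
PMT = 3672.665 / 0.373571 = $9,831.23

$9,831.23


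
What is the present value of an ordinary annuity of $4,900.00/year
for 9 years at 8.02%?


Formula: PV = PMT * (1 - (1+r)^(-n)) / r
Discount factor: (1 + 0.0802)^(-9) = 0.499416
Bracket: 1 - 0.499416 = 0.500584
PV = $4,900.00 * 0.500584 / 0.0802 = $30,584.31

$30,584.31


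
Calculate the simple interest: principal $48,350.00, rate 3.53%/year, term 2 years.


Formula: I = P * r * t
Substituting: I = $48,350.00 * 0.0353 * 2
Step: I = $48,350.00 * 0.0706
I = $3,413.51

$3,413.51


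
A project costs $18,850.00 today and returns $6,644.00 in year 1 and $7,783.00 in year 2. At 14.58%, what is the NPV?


Formula: NPV = C0 + C1/(1+r) + C2/(1+r)^2
Discount C1: $6,644.00 / (1 + 0.1458) = $5,798.57
Discount C2: $7,783.00 / (1 + 0.1458)^2 = $5,928.29
NPV = -$18,850.00 + $5,798.57 + $5,928.29 = -$7,123.14

-$7,123.14


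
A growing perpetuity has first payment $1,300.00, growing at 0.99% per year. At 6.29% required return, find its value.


Formula: PV = C / (r - g)
Spread: r - g = 0.0629 - 0.0099 = 0.053
Substituting: PV = $1,300.00 / 0.053
PV = $24,528.30

$24,528.30


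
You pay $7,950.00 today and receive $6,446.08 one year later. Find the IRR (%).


Formula: IRR = C1/C0 - 1
Substituting: IRR = $6,446.08 / $7,950.00 - 1
Ratio: 0.810828 - 1 = -0.189172
IRR = -18.9172%

-18.9172%


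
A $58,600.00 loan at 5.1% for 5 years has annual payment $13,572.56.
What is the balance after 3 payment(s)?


Formula: Balance = PV*(1+r)^k - PMT*((1+r)^k - 1)/r
Growth: (1 + 0.051)^3 = 1.160936
Accumulated factor: ((1+r)^k - 1)/r = 3.155601
Balance = $58,600.00 * 1.160936 - $13,572.56 * 3.155601
Balance = $25,201.25

$25,201.25


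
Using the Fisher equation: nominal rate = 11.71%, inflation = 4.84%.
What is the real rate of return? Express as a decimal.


Formula: (1 + r_real) = (1 + r_nom) / (1 + inflation)
Substituting: (1 + r_real) = 1.1171 / 1.0484
(1 + r_real) = 1.065528
r_real = 1.065528 - 1 = 0.065528

0.065528


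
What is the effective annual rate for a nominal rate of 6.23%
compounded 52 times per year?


Formula: EAR = (1 + r/m)^m - 1
Period rate: r/m = 0.0623 / 52 = 0.001198
Compounding: (1 + 0.001198)^52 = 1.064242
EAR = 1.064242 - 1 = 0.064242

0.064242


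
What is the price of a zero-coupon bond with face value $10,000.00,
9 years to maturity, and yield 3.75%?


Formula: Price = FV / (1 + r)^n
Substituting: Price = $10,000.00 / (1 + 0.0375)^9
Discount factor: (1.0375)^9 = 1.392813
Price = $10,000.00 / 1.392813 = $7,179.71

$7,179.71


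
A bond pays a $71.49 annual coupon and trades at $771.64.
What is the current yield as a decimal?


Formula: Current yield = annual coupon / price
Substituting: CY = $71.49 / $771.64
CY = 0.092647

0.092647


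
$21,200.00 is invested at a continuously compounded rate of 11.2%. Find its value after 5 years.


Formula: FV = P * e^(r*t)
Exponent: r*t = 0.112 * 5 = 0.56
e^(0.56) = 1.750673
FV = $21,200.00 * 1.750673 = $37,114.26

$37,114.26


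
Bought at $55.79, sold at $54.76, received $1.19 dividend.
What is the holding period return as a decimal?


Formula: HPR = (P1 - P0 + D) / P0
Gain: $54.76 - $55.79 + $1.19 = $0.16
HPR = $0.16 / $55.79 = 0.0029

0.0029


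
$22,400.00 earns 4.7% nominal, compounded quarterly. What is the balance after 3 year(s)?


Formula: FV = P * (1 + r/m)^(m*t)
Period rate: r/m = 0.047 / 4 = 0.01175
Total periods: m*t = 4 * 3 = 12
Growth factor: (1 + 0.01175)^12 = 1.150479
FV = $22,400.00 * 1.150479 = $25,770.72

$25,770.72


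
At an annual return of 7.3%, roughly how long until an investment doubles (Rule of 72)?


Formula: Years ≈ 72 / r
Substituting: Years ≈ 72 / 7.3
Years ≈ 9.9

9.9 years


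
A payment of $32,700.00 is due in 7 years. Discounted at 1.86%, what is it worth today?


Formula: PV = FV / (1 + r)^n
Substituting: PV = $32,700.00 / (1 + 0.0186)^7
Discount factor: (1.0186)^7 = 1.137695
PV = $32,700.00 / 1.137695 = $28,742.34

$28,742.34


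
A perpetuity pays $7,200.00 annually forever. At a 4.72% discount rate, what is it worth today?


Formula: PV = C / r
Substituting: PV = $7,200.00 / 0.0472
PV = $152,542.37

$152,542.37


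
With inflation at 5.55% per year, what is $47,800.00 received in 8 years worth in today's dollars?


Formula: Real value = nominal / (1 + inflation)^years
Price level: (1 + 0.0555)^8 = 1.540515
Real value = $47,800.00 / 1.540515 = $31,028.59

$31,028.59


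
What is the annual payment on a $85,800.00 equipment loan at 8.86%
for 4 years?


Formula: PMT = PV * r / (1 - (1+r)^(-n))
Denominator: 1 - (1 + 0.0886)^(-4) = 0.287923
Numerator: $85,800.00 * 0.0886 = 7601.88
PMT = 7601.88 / 0.287923 = $26,402.43

$26,402.43


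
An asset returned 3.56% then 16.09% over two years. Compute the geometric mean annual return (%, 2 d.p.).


Formula: Geometric mean = ((1+r1)*(1+r2))^(1/2) - 1
Product: (1 + 0.0356) * (1 + 0.1609) = 1.0356 * 1.1609 = 1.202228
Square root: 1.202228^0.5 = 1.096462
Geometric mean = 1.096462 - 1 = 0.096462
As percentage: 9.65%

9.65%


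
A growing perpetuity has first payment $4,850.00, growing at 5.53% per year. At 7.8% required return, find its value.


Formula: PV = C / (r - g)
Spread: r - g = 0.078 - 0.0553 = 0.0227
Substituting: PV = $4,850.00 / 0.0227
PV = $213,656.39

$213,656.39


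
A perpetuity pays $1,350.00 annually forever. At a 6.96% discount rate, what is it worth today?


Formula: PV = C / r
Substituting: PV = $1,350.00 / 0.0696
PV = $19,396.55

$19,396.55


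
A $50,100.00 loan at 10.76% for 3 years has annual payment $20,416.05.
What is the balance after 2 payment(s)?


Formula: Balance = PV*(1+r)^k - PMT*((1+r)^k - 1)/r
Growth: (1 + 0.1076)^2 = 1.226778
Accumulated factor: ((1+r)^k - 1)/r = 2.1076
Balance = $50,100.00 * 1.226778 - $20,416.05 * 2.1076
Balance = $18,432.70

$18,432.70


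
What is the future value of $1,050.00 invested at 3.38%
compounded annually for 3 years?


Formula: FV = P * (1 + r)^n
Substituting: FV = $1,050.00 * (1 + 0.0338)^3
Growth factor: (1.0338)^3 = 1.104866
FV = $1,050.00 * 1.104866 = $1,160.11

$1,160.11


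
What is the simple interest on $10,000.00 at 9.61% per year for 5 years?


Formula: I = P * r * t
Substituting: I = $10,000.00 * 0.0961 * 5
Step: I = $10,000.00 * 0.4805
I = $4,805.00

$4,805.00


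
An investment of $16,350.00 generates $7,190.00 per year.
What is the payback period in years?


Formula: Payback = investment / annual cash flow
Substituting: Payback = $16,350.00 / $7,190.00
Payback = 2.274 years

2.274 years


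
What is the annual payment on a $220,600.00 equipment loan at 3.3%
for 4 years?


Formula: PMT = PV * r / (1 - (1+r)^(-n))
Denominator: 1 - (1 + 0.033)^(-4) = 0.121789
Numerator: $220,600.00 * 0.033 = 7279.8
PMT = 7279.8 / 0.121789 = $59,773.71

$59,773.71


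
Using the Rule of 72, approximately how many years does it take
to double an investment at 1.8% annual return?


Formula: Years ≈ 72 / r
Substituting: Years ≈ 72 / 1.8
Years ≈ 40.0

40.0 years


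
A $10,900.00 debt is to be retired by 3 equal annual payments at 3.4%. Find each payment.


Formula: PMT = PV * r / (1 - (1+r)^(-n))
Denominator: 1 - (1 + 0.034)^(-3) = 0.095438
Numerator: $10,900.00 * 0.034 = 370.6
PMT = 370.6 / 0.095438 = $3,883.15

$3,883.15


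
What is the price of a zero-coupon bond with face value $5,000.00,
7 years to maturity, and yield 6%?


Formula: Price = FV / (1 + r)^n
Substituting: Price = $5,000.00 / (1 + 0.06)^7
Discount factor: (1.06)^7 = 1.50363
Price = $5,000.00 / 1.50363 = $3,325.29

$3,325.29


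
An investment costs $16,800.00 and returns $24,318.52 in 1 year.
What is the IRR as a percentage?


Formula: IRR = C1/C0 - 1
Substituting: IRR = $24,318.52 / $16,800.00 - 1
Ratio: 1.447531 - 1 = 0.447531
IRR = 44.7531%

44.7531%


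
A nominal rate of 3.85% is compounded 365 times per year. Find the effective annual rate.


Formula: EAR = (1 + r/m)^m - 1
Period rate: r/m = 0.0385 / 365 = 0.000105
Compounding: (1 + 0.000105)^365 = 1.039249
EAR = 1.039249 - 1 = 0.039249

0.039249


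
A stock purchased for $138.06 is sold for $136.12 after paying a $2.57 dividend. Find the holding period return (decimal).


Formula: HPR = (P1 - P0 + D) / P0
Gain: $136.12 - $138.06 + $2.57 = $0.63
HPR = $0.63 / $138.06 = 0.0046

0.0046


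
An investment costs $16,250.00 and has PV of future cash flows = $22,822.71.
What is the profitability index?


Formula: PI = PV(cash flows) / initial investment
Substituting: PI = $22,822.71 / $16,250.00
PI = 1.4045

1.4045


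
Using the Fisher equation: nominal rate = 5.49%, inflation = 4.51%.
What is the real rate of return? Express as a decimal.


Formula: (1 + r_real) = (1 + r_nom) / (1 + inflation)
Substituting: (1 + r_real) = 1.0549 / 1.0451
(1 + r_real) = 1.009377
r_real = 1.009377 - 1 = 0.009377

0.009377


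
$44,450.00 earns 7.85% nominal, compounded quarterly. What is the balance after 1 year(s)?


Formula: FV = P * (1 + r/m)^(m*t)
Period rate: r/m = 0.0785 / 4 = 0.019625
Total periods: m*t = 4 * 1 = 4
Growth factor: (1 + 0.019625)^4 = 1.080841
FV = $44,450.00 * 1.080841 = $48,043.39

$48,043.39


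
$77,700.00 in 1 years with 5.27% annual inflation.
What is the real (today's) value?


Formula: Real value = nominal / (1 + inflation)^years
Price level: (1 + 0.0527)^1 = 1.0527
Real value = $77,700.00 / 1.0527 = $73,810.20

$73,810.20


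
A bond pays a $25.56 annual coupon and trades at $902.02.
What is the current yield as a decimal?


Formula: Current yield = annual coupon / price
Substituting: CY = $25.56 / $902.02
CY = 0.028336

0.028336


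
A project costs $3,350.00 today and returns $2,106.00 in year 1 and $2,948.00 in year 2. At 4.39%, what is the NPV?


Formula: NPV = C0 + C1/(1+r) + C2/(1+r)^2
Discount C1: $2,106.00 / (1 + 0.0439) = $2,017.43
Discount C2: $2,948.00 / (1 + 0.0439)^2 = $2,705.26
NPV = -$3,350.00 + $2,017.43 + $2,705.26 = $1,372.70

$1,372.70


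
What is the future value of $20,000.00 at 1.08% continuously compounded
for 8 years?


Formula: FV = P * e^(r*t)
Exponent: r*t = 0.0108 * 8 = 0.0864
e^(0.0864) = 1.090242
FV = $20,000.00 * 1.090242 = $21,804.85

$21,804.85


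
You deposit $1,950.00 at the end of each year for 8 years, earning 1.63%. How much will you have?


Formula: FV = PMT * ((1+r)^n - 1) / r
Growth factor: (1 + 0.0163)^8 = 1.138087
Numerator: 1.138087 - 1 = 0.138087
FV = $1,950.00 * 0.138087 / 0.0163 = $16,519.59

$16,519.59


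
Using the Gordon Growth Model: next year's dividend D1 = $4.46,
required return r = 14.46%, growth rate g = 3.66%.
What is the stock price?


Formula: P = D1 / (r - g)
Spread: r - g = 0.1446 - 0.0366 = 0.108
Substituting: P = $4.46 / 0.108
P = $41.30

$41.30


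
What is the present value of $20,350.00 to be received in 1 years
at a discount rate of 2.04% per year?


Formula: PV = FV / (1 + r)^n
Substituting: PV = $20,350.00 / (1 + 0.0204)^1
Discount factor: (1.0204)^1 = 1.0204
PV = $20,350.00 / 1.0204 = $19,943.16

$19,943.16


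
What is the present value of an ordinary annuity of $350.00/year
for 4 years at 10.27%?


Formula: PV = PMT * (1 - (1+r)^(-n)) / r
Discount factor: (1 + 0.1027)^(-4) = 0.676348
Bracket: 1 - 0.676348 = 0.323652
PV = $350.00 * 0.323652 / 0.1027 = $1,103.00

$1,103.00


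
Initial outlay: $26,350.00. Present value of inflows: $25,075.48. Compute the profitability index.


Formula: PI = PV(cash flows) / initial investment
Substituting: PI = $25,075.48 / $26,350.00
PI = 0.9516

0.9516


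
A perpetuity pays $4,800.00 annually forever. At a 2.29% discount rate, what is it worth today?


Formula: PV = C / r
Substituting: PV = $4,800.00 / 0.0229
PV = $209,606.99

$209,606.99


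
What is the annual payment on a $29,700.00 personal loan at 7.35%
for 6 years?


Formula: PMT = PV * r / (1 - (1+r)^(-n))
Denominator: 1 - (1 + 0.0735)^(-6) = 0.346587
Numerator: $29,700.00 * 0.0735 = 2182.95
PMT = 2182.95 / 0.346587 = $6,298.42

$6,298.42


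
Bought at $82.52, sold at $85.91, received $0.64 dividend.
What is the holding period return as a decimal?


Formula: HPR = (P1 - P0 + D) / P0
Gain: $85.91 - $82.52 + $0.64 = $4.03
HPR = $4.03 / $82.52 = 0.0488

0.0488


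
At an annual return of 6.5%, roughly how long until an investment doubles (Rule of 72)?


Formula: Years ≈ 72 / r
Substituting: Years ≈ 72 / 6.5
Years ≈ 11.1

11.1 years


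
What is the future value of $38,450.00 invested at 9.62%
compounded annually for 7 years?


Formula: FV = P * (1 + r)^n
Substituting: FV = $38,450.00 * (1 + 0.0962)^7
Growth factor: (1.0962)^7 = 1.902079
FV = $38,450.00 * 1.902079 = $73,134.94

$73,134.94


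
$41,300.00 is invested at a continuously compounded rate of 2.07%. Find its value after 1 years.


Formula: FV = P * e^(r*t)
Exponent: r*t = 0.0207 * 1 = 0.0207
e^(0.0207) = 1.020916
FV = $41,300.00 * 1.020916 = $42,163.82

$42,163.82


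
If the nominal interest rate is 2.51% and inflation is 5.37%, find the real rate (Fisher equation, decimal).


Formula: (1 + r_real) = (1 + r_nom) / (1 + inflation)
Substituting: (1 + r_real) = 1.0251 / 1.0537
(1 + r_real) = 0.972858
r_real = 0.972858 - 1 = -0.027142

-0.027142


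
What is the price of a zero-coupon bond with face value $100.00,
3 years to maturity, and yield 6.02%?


Formula: Price = FV / (1 + r)^n
Substituting: Price = $100.00 / (1 + 0.0602)^3
Discount factor: (1.0602)^3 = 1.19169
Price = $100.00 / 1.19169 = $83.91

$83.91


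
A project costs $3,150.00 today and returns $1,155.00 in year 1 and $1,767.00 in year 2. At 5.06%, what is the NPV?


Formula: NPV = C0 + C1/(1+r) + C2/(1+r)^2
Discount C1: $1,155.00 / (1 + 0.0506) = $1,099.37
Discount C2: $1,767.00 / (1 + 0.0506)^2 = $1,600.89
NPV = -$3,150.00 + $1,099.37 + $1,600.89 = -$449.74

-$449.74


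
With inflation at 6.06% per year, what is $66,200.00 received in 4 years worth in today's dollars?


Formula: Real value = nominal / (1 + inflation)^years
Price level: (1 + 0.0606)^4 = 1.265338
Real value = $66,200.00 / 1.265338 = $52,318.04

$52,318.04


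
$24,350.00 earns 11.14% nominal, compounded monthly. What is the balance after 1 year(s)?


Formula: FV = P * (1 + r/m)^(m*t)
Period rate: r/m = 0.1114 / 12 = 0.009283
Total periods: m*t = 12 * 1 = 12
Growth factor: (1 + 0.009283)^12 = 1.117268
FV = $24,350.00 * 1.117268 = $27,205.47

$27,205.47


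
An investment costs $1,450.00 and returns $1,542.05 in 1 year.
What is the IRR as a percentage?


Formula: IRR = C1/C0 - 1
Substituting: IRR = $1,542.05 / $1,450.00 - 1
Ratio: 1.063483 - 1 = 0.063483
IRR = 6.3483%

6.3483%


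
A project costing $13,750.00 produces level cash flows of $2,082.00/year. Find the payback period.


Formula: Payback = investment / annual cash flow
Substituting: Payback = $13,750.00 / $2,082.00
Payback = 6.6042 years

6.6042 years


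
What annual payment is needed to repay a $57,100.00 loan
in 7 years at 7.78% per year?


Formula: PMT = PV * r / (1 - (1+r)^(-n))
Denominator: 1 - (1 + 0.0778)^(-7) = 0.408121
Numerator: $57,100.00 * 0.0778 = 4442.38
PMT = 4442.38 / 0.408121 = $10,884.95

$10,884.95


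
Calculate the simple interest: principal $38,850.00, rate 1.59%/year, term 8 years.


Formula: I = P * r * t
Substituting: I = $38,850.00 * 0.0159 * 8
Step: I = $38,850.00 * 0.1272
I = $4,941.72

$4,941.72


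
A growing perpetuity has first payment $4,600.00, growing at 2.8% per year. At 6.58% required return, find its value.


Formula: PV = C / (r - g)
Spread: r - g = 0.0658 - 0.028 = 0.0378
Substituting: PV = $4,600.00 / 0.0378
PV = $121,693.12

$121,693.12


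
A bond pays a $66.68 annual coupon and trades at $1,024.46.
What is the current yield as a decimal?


Formula: Current yield = annual coupon / price
Substituting: CY = $66.68 / $1,024.46
CY = 0.065088

0.065088


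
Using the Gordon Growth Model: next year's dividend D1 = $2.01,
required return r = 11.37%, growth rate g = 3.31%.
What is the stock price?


Formula: P = D1 / (r - g)
Spread: r - g = 0.1137 - 0.0331 = 0.0806
Substituting: P = $2.01 / 0.0806
P = $24.94

$24.94


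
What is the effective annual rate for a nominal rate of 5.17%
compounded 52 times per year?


Formula: EAR = (1 + r/m)^m - 1
Period rate: r/m = 0.0517 / 52 = 0.000994
Compounding: (1 + 0.000994)^52 = 1.053033
EAR = 1.053033 - 1 = 0.053033

0.053033


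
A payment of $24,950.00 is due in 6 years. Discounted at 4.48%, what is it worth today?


Formula: PV = FV / (1 + r)^n
Substituting: PV = $24,950.00 / (1 + 0.0448)^6
Discount factor: (1.0448)^6 = 1.300765
PV = $24,950.00 / 1.300765 = $19,181.01

$19,181.01


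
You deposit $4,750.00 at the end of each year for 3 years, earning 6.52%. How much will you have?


Formula: FV = PMT * ((1+r)^n - 1) / r
Growth factor: (1 + 0.0652)^3 = 1.20863
Numerator: 1.20863 - 1 = 0.20863
FV = $4,750.00 * 0.20863 / 0.0652 = $15,199.29

$15,199.29


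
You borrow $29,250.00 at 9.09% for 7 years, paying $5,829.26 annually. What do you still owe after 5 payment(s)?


Formula: Balance = PV*(1+r)^k - PMT*((1+r)^k - 1)/r
Growth: (1 + 0.0909)^5 = 1.544987
Accumulated factor: ((1+r)^k - 1)/r = 5.995452
Balance = $29,250.00 * 1.544987 - $5,829.26 * 5.995452
Balance = $10,241.81

$10,241.81


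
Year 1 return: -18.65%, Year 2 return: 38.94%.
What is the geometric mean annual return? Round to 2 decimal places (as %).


Formula: Geometric mean = ((1+r1)*(1+r2))^(1/2) - 1
Product: (1 + -0.1865) * (1 + 0.3894) = 0.8135 * 1.3894 = 1.130277
Square root: 1.130277^0.5 = 1.063145
Geometric mean = 1.063145 - 1 = 0.063145
As percentage: 6.31%

6.31%


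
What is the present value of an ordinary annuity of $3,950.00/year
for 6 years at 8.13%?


Formula: PV = PMT * (1 - (1+r)^(-n)) / r
Discount factor: (1 + 0.0813)^(-6) = 0.625638
Bracket: 1 - 0.625638 = 0.374362
PV = $3,950.00 * 0.374362 / 0.0813 = $18,188.58

$18,188.58


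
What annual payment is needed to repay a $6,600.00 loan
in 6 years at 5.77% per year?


Formula: PMT = PV * r / (1 - (1+r)^(-n))
Denominator: 1 - (1 + 0.0577)^(-6) = 0.285792
Numerator: $6,600.00 * 0.0577 = 380.82
PMT = 380.82 / 0.285792 = $1,332.51

$1,332.51


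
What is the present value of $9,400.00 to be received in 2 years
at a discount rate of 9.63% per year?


Formula: PV = FV / (1 + r)^n
Substituting: PV = $9,400.00 / (1 + 0.0963)^2
Discount factor: (1.0963)^2 = 1.201874
PV = $9,400.00 / 1.201874 = $7,821.12

$7,821.12


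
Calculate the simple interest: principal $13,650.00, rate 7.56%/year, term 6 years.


Formula: I = P * r * t
Substituting: I = $13,650.00 * 0.0756 * 6
Step: I = $13,650.00 * 0.4536
I = $6,191.64

$6,191.64


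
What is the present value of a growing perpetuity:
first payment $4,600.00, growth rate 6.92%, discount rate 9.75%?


Formula: PV = C / (r - g)
Spread: r - g = 0.0975 - 0.0692 = 0.0283
Substituting: PV = $4,600.00 / 0.0283
PV = $162,544.17

$162,544.17


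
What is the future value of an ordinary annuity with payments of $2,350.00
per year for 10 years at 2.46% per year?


Formula: FV = PMT * ((1+r)^n - 1) / r
Growth factor: (1 + 0.0246)^10 = 1.275098
Numerator: 1.275098 - 1 = 0.275098
FV = $2,350.00 * 0.275098 / 0.0246 = $26,279.67

$26,279.67


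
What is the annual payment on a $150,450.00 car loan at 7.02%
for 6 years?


Formula: PMT = PV * r / (1 - (1+r)^(-n))
Denominator: 1 - (1 + 0.0702)^(-6) = 0.334405
Numerator: $150,450.00 * 0.0702 = 10561.59
PMT = 10561.59 / 0.334405 = $31,583.27

$31,583.27


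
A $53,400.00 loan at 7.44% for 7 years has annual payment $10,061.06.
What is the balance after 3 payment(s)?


Formula: Balance = PV*(1+r)^k - PMT*((1+r)^k - 1)/r
Growth: (1 + 0.0744)^3 = 1.240218
Accumulated factor: ((1+r)^k - 1)/r = 3.228735
Balance = $53,400.00 * 1.240218 - $10,061.06 * 3.228735
Balance = $33,743.14

$33,743.14


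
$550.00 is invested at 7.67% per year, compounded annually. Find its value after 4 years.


Formula: FV = P * (1 + r)^n
Substituting: FV = $550.00 * (1 + 0.0767)^4
Growth factor: (1.0767)^4 = 1.343937
FV = $550.00 * 1.343937 = $739.17

$739.17


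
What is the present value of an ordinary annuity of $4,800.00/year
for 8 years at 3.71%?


Formula: PV = PMT * (1 - (1+r)^(-n)) / r
Discount factor: (1 + 0.0371)^(-8) = 0.747197
Bracket: 1 - 0.747197 = 0.252803
PV = $4,800.00 * 0.252803 / 0.0371 = $32,707.71

$32,707.71


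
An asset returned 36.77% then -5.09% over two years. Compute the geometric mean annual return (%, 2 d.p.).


Formula: Geometric mean = ((1+r1)*(1+r2))^(1/2) - 1
Product: (1 + 0.3677) * (1 + -0.0509) = 1.3677 * 0.9491 = 1.298084
Square root: 1.298084^0.5 = 1.139335
Geometric mean = 1.139335 - 1 = 0.139335
As percentage: 13.93%

13.93%


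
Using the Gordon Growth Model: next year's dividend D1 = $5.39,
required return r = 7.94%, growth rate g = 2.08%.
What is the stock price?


Formula: P = D1 / (r - g)
Spread: r - g = 0.0794 - 0.0208 = 0.0586
Substituting: P = $5.39 / 0.0586
P = $91.98

$91.98


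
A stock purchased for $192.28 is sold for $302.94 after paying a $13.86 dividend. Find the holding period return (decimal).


Formula: HPR = (P1 - P0 + D) / P0
Gain: $302.94 - $192.28 + $13.86 = $124.52
HPR = $124.52 / $192.28 = 0.6476

0.6476


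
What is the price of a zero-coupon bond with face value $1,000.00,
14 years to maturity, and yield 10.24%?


Formula: Price = FV / (1 + r)^n
Substituting: Price = $1,000.00 / (1 + 0.1024)^14
Discount factor: (1.1024)^14 = 3.915154
Price = $1,000.00 / 3.915154 = $255.42

$255.42


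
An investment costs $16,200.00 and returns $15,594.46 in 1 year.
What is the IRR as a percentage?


Formula: IRR = C1/C0 - 1
Substituting: IRR = $15,594.46 / $16,200.00 - 1
Ratio: 0.962621 - 1 = -0.037379
IRR = -3.7379%

-3.7379%


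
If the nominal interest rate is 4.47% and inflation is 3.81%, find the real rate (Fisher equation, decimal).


Formula: (1 + r_real) = (1 + r_nom) / (1 + inflation)
Substituting: (1 + r_real) = 1.0447 / 1.0381
(1 + r_real) = 1.006358
r_real = 1.006358 - 1 = 0.006358

0.006358


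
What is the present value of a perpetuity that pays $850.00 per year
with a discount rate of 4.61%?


Formula: PV = C / r
Substituting: PV = $850.00 / 0.0461
PV = $18,438.18

$18,438.18


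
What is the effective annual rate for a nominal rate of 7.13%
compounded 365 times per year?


Formula: EAR = (1 + r/m)^m - 1
Period rate: r/m = 0.0713 / 365 = 0.000195
Compounding: (1 + 0.000195)^365 = 1.073896
EAR = 1.073896 - 1 = 0.073896

0.073896


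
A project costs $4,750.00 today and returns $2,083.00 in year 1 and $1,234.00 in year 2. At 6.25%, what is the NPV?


Formula: NPV = C0 + C1/(1+r) + C2/(1+r)^2
Discount C1: $2,083.00 / (1 + 0.0625) = $1,960.47
Discount C2: $1,234.00 / (1 + 0.0625)^2 = $1,093.09
NPV = -$4,750.00 + $1,960.47 + $1,093.09 = -$1,696.44

-$1,696.44


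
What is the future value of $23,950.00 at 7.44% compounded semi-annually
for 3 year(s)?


Formula: FV = P * (1 + r/m)^(m*t)
Period rate: r/m = 0.0744 / 2 = 0.0372
Total periods: m*t = 2 * 3 = 6
Growth factor: (1 + 0.0372)^6 = 1.245016
FV = $23,950.00 * 1.245016 = $29,818.14

$29,818.14


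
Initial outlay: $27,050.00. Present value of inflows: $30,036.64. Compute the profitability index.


Formula: PI = PV(cash flows) / initial investment
Substituting: PI = $30,036.64 / $27,050.00
PI = 1.1104

1.1104


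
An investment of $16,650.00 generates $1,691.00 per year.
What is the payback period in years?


Formula: Payback = investment / annual cash flow
Substituting: Payback = $16,650.00 / $1,691.00
Payback = 9.8462 years

9.8462 years


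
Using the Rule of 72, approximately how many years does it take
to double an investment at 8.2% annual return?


Formula: Years ≈ 72 / r
Substituting: Years ≈ 72 / 8.2
Years ≈ 8.8

8.8 years


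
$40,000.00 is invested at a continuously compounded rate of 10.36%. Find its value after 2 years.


Formula: FV = P * e^(r*t)
Exponent: r*t = 0.1036 * 2 = 0.2072
e^(0.2072) = 1.230229
FV = $40,000.00 * 1.230229 = $49,209.14

$49,209.14


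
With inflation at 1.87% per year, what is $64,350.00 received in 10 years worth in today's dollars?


Formula: Real value = nominal / (1 + inflation)^years
Price level: (1 + 0.0187)^10 = 1.203547
Real value = $64,350.00 / 1.203547 = $53,466.96

$53,466.96


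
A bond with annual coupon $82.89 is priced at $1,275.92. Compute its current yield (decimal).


Formula: Current yield = annual coupon / price
Substituting: CY = $82.89 / $1,275.92
CY = 0.064965

0.064965


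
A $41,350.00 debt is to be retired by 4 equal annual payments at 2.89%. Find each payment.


Formula: PMT = PV * r / (1 - (1+r)^(-n))
Denominator: 1 - (1 + 0.0289)^(-4) = 0.107707
Numerator: $41,350.00 * 0.0289 = 1195.015
PMT = 1195.015 / 0.107707 = $11,095.02

$11,095.02


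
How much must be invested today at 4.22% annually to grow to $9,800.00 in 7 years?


Formula: PV = FV / (1 + r)^n
Substituting: PV = $9,800.00 / (1 + 0.0422)^7
Discount factor: (1.0422)^7 = 1.335542
PV = $9,800.00 / 1.335542 = $7,337.85

$7,337.85


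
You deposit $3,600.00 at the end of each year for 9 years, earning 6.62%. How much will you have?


Formula: FV = PMT * ((1+r)^n - 1) / r
Growth factor: (1 + 0.0662)^9 = 1.780525
Numerator: 1.780525 - 1 = 0.780525
FV = $3,600.00 * 0.780525 / 0.0662 = $42,445.47

$42,445.47


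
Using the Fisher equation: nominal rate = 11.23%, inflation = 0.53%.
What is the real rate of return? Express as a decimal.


Formula: (1 + r_real) = (1 + r_nom) / (1 + inflation)
Substituting: (1 + r_real) = 1.1123 / 1.0053
(1 + r_real) = 1.106436
r_real = 1.106436 - 1 = 0.106436

0.106436


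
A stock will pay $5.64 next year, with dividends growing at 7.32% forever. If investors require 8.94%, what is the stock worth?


Formula: P = D1 / (r - g)
Spread: r - g = 0.0894 - 0.0732 = 0.0162
Substituting: P = $5.64 / 0.0162
P = $348.15

$348.15


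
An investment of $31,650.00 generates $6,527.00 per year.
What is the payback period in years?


Formula: Payback = investment / annual cash flow
Substituting: Payback = $31,650.00 / $6,527.00
Payback = 4.8491 years

4.8491 years


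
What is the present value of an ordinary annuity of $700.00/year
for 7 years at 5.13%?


Formula: PV = PMT * (1 - (1+r)^(-n)) / r
Discount factor: (1 + 0.0513)^(-7) = 0.704552
Bracket: 1 - 0.704552 = 0.295448
PV = $700.00 * 0.295448 / 0.0513 = $4,031.45

$4,031.45


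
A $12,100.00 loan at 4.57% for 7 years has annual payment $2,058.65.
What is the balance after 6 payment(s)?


Formula: Balance = PV*(1+r)^k - PMT*((1+r)^k - 1)/r
Growth: (1 + 0.0457)^6 = 1.307503
Accumulated factor: ((1+r)^k - 1)/r = 6.728728
Balance = $12,100.00 * 1.307503 - $2,058.65 * 6.728728
Balance = $1,968.69

$1,968.69


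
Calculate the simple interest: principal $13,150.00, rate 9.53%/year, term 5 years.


Formula: I = P * r * t
Substituting: I = $13,150.00 * 0.0953 * 5
Step: I = $13,150.00 * 0.4765
I = $6,265.98

$6,265.98


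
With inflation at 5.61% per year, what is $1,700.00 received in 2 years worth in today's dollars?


Formula: Real value = nominal / (1 + inflation)^years
Price level: (1 + 0.0561)^2 = 1.115347
Real value = $1,700.00 / 1.115347 = $1,524.19

$1,524.19


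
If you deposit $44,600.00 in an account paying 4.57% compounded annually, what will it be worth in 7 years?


Formula: FV = P * (1 + r)^n
Substituting: FV = $44,600.00 * (1 + 0.0457)^7
Growth factor: (1.0457)^7 = 1.367256
FV = $44,600.00 * 1.367256 = $60,979.61

$60,979.61


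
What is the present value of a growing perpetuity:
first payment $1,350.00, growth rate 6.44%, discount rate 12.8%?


Formula: PV = C / (r - g)
Spread: r - g = 0.128 - 0.0644 = 0.0636
Substituting: PV = $1,350.00 / 0.0636
PV = $21,226.42

$21,226.42


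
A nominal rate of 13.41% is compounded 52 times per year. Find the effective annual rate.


Formula: EAR = (1 + r/m)^m - 1
Period rate: r/m = 0.1341 / 52 = 0.002579
Compounding: (1 + 0.002579)^52 = 1.14331
EAR = 1.14331 - 1 = 0.14331

0.14331


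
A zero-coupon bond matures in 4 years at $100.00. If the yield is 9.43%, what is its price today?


Formula: Price = FV / (1 + r)^n
Substituting: Price = $100.00 / (1 + 0.0943)^4
Discount factor: (1.0943)^4 = 1.433988
Price = $100.00 / 1.433988 = $69.74

$69.74


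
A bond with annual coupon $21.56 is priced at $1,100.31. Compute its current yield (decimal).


Formula: Current yield = annual coupon / price
Substituting: CY = $21.56 / $1,100.31
CY = 0.019594

0.019594


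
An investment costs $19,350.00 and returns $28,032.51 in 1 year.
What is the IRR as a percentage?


Formula: IRR = C1/C0 - 1
Substituting: IRR = $28,032.51 / $19,350.00 - 1
Ratio: 1.448709 - 1 = 0.448709
IRR = 44.8709%

44.8709%


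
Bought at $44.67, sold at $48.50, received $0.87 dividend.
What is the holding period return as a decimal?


Formula: HPR = (P1 - P0 + D) / P0
Gain: $48.50 - $44.67 + $0.87 = $4.70
HPR = $4.70 / $44.67 = 0.1052

0.1052


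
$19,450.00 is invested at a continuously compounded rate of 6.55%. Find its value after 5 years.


Formula: FV = P * e^(r*t)
Exponent: r*t = 0.0655 * 5 = 0.3275
e^(0.3275) = 1.387495
FV = $19,450.00 * 1.387495 = $26,986.78

$26,986.78


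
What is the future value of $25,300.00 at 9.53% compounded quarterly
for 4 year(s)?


Formula: FV = P * (1 + r/m)^(m*t)
Period rate: r/m = 0.0953 / 4 = 0.023825
Total periods: m*t = 4 * 4 = 16
Growth factor: (1 + 0.023825)^16 = 1.45751
FV = $25,300.00 * 1.45751 = $36,875.01

$36,875.01


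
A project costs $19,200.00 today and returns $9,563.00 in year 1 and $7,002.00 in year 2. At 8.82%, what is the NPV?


Formula: NPV = C0 + C1/(1+r) + C2/(1+r)^2
Discount C1: $9,563.00 / (1 + 0.0882) = $8,787.91
Discount C2: $7,002.00 / (1 + 0.0882)^2 = $5,912.96
NPV = -$19,200.00 + $8,787.91 + $5,912.96 = -$4,499.14

-$4,499.14


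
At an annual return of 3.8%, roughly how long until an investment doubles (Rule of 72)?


Formula: Years ≈ 72 / r
Substituting: Years ≈ 72 / 3.8
Years ≈ 18.9

18.9 years


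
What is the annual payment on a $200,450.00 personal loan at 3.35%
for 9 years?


Formula: PMT = PV * r / (1 - (1+r)^(-n))
Denominator: 1 - (1 + 0.0335)^(-9) = 0.256629
Numerator: $200,450.00 * 0.0335 = 6715.075
PMT = 6715.075 / 0.256629 = $26,166.48

$26,166.48


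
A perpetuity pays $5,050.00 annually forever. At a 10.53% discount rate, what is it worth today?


Formula: PV = C / r
Substituting: PV = $5,050.00 / 0.1053
PV = $47,958.21

$47,958.21


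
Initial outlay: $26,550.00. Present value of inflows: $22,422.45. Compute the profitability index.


Formula: PI = PV(cash flows) / initial investment
Substituting: PI = $22,422.45 / $26,550.00
PI = 0.8445

0.8445


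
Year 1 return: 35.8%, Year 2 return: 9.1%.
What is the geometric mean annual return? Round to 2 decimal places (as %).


Formula: Geometric mean = ((1+r1)*(1+r2))^(1/2) - 1
Product: (1 + 0.358) * (1 + 0.091) = 1.358 * 1.091 = 1.481578
Square root: 1.481578^0.5 = 1.217201
Geometric mean = 1.217201 - 1 = 0.217201
As percentage: 21.72%

21.72%


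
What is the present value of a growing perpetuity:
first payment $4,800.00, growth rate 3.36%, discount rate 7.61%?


Formula: PV = C / (r - g)
Spread: r - g = 0.0761 - 0.0336 = 0.0425
Substituting: PV = $4,800.00 / 0.0425
PV = $112,941.18

$112,941.18


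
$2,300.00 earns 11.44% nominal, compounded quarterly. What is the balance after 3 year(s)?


Formula: FV = P * (1 + r/m)^(m*t)
Period rate: r/m = 0.1144 / 4 = 0.0286
Total periods: m*t = 4 * 3 = 12
Growth factor: (1 + 0.0286)^12 = 1.402679
FV = $2,300.00 * 1.402679 = $3,226.16

$3,226.16


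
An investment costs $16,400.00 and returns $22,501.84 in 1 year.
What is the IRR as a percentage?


Formula: IRR = C1/C0 - 1
Substituting: IRR = $22,501.84 / $16,400.00 - 1
Ratio: 1.372063 - 1 = 0.372063
IRR = 37.2063%

37.2063%


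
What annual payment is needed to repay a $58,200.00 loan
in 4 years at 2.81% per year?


Formula: PMT = PV * r / (1 - (1+r)^(-n))
Denominator: 1 - (1 + 0.0281)^(-4) = 0.104927
Numerator: $58,200.00 * 0.0281 = 1635.42
PMT = 1635.42 / 0.104927 = $15,586.30

$15,586.30


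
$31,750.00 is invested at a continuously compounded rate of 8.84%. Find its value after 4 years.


Formula: FV = P * e^(r*t)
Exponent: r*t = 0.0884 * 4 = 0.3536
e^(0.3536) = 1.424185
FV = $31,750.00 * 1.424185 = $45,217.89

$45,217.89


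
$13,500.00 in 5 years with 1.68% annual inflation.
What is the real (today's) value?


Formula: Real value = nominal / (1 + inflation)^years
Price level: (1 + 0.0168)^5 = 1.08687
Real value = $13,500.00 / 1.08687 = $12,420.99

$12,420.99


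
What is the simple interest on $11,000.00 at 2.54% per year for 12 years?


Formula: I = P * r * t
Substituting: I = $11,000.00 * 0.0254 * 12
Step: I = $11,000.00 * 0.3048
I = $3,352.80

$3,352.80


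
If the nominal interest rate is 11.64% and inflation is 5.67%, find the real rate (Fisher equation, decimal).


Formula: (1 + r_real) = (1 + r_nom) / (1 + inflation)
Substituting: (1 + r_real) = 1.1164 / 1.0567
(1 + r_real) = 1.056497
r_real = 1.056497 - 1 = 0.056497

0.056497


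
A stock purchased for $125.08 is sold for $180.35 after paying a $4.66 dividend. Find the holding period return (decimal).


Formula: HPR = (P1 - P0 + D) / P0
Gain: $180.35 - $125.08 + $4.66 = $59.93
HPR = $59.93 / $125.08 = 0.4791

0.4791


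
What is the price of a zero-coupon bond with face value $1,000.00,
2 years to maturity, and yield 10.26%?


Formula: Price = FV / (1 + r)^n
Substituting: Price = $1,000.00 / (1 + 0.1026)^2
Discount factor: (1.1026)^2 = 1.215727
Price = $1,000.00 / 1.215727 = $822.55

$822.55


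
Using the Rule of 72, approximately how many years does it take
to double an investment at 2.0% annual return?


Formula: Years ≈ 72 / r
Substituting: Years ≈ 72 / 2.0
Years ≈ 36.0

36.0 years


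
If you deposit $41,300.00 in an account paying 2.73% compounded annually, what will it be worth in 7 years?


Formula: FV = P * (1 + r)^n
Substituting: FV = $41,300.00 * (1 + 0.0273)^7
Growth factor: (1.0273)^7 = 1.207483
FV = $41,300.00 * 1.207483 = $49,869.05

$49,869.05


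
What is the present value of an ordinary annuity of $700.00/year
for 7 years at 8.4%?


Formula: PV = PMT * (1 - (1+r)^(-n)) / r
Discount factor: (1 + 0.084)^(-7) = 0.568585
Bracket: 1 - 0.568585 = 0.431415
PV = $700.00 * 0.431415 / 0.084 = $3,595.13

$3,595.13


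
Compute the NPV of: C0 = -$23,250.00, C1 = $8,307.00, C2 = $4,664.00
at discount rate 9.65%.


Formula: NPV = C0 + C1/(1+r) + C2/(1+r)^2
Discount C1: $8,307.00 / (1 + 0.0965) = $7,575.92
Discount C2: $4,664.00 / (1 + 0.0965)^2 = $3,879.19
NPV = -$23,250.00 + $7,575.92 + $3,879.19 = -$11,794.88

-$11,794.88


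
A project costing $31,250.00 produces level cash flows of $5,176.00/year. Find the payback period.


Formula: Payback = investment / annual cash flow
Substituting: Payback = $31,250.00 / $5,176.00
Payback = 6.0375 years

6.0375 years


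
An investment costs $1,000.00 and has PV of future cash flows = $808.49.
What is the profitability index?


Formula: PI = PV(cash flows) / initial investment
Substituting: PI = $808.49 / $1,000.00
PI = 0.8085

0.8085


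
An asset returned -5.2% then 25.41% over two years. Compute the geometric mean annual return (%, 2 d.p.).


Formula: Geometric mean = ((1+r1)*(1+r2))^(1/2) - 1
Product: (1 + -0.052) * (1 + 0.2541) = 0.948 * 1.2541 = 1.188887
Square root: 1.188887^0.5 = 1.090361
Geometric mean = 1.090361 - 1 = 0.090361
As percentage: 9.04%

9.04%


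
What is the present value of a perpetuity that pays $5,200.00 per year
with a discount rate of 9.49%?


Formula: PV = C / r
Substituting: PV = $5,200.00 / 0.0949
PV = $54,794.52

$54,794.52


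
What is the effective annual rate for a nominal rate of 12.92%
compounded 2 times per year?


Formula: EAR = (1 + r/m)^m - 1
Period rate: r/m = 0.1292 / 2 = 0.0646
Compounding: (1 + 0.0646)^2 = 1.133373
EAR = 1.133373 - 1 = 0.133373

0.133373


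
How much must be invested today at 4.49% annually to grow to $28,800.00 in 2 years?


Formula: PV = FV / (1 + r)^n
Substituting: PV = $28,800.00 / (1 + 0.0449)^2
Discount factor: (1.0449)^2 = 1.091816
PV = $28,800.00 / 1.091816 = $26,378.07

$26,378.07


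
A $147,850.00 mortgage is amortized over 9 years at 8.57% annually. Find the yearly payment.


Formula: PMT = PV * r / (1 - (1+r)^(-n))
Denominator: 1 - (1 + 0.0857)^(-9) = 0.522898
Numerator: $147,850.00 * 0.0857 = 12670.745
PMT = 12670.745 / 0.522898 = $24,231.78

$24,231.78


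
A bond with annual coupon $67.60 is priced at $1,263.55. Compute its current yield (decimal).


Formula: Current yield = annual coupon / price
Substituting: CY = $67.60 / $1,263.55
CY = 0.0535

0.0535


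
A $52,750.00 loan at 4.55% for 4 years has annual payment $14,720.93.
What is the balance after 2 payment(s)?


Formula: Balance = PV*(1+r)^k - PMT*((1+r)^k - 1)/r
Growth: (1 + 0.0455)^2 = 1.09307
Accumulated factor: ((1+r)^k - 1)/r = 2.0455
Balance = $52,750.00 * 1.09307 - $14,720.93 * 2.0455
Balance = $27,547.79

$27,547.79


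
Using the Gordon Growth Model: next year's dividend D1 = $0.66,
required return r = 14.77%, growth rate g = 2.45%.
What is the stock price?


Formula: P = D1 / (r - g)
Spread: r - g = 0.1477 - 0.0245 = 0.1232
Substituting: P = $0.66 / 0.1232
P = $5.36

$5.36


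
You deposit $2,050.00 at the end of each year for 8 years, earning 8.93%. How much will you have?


Formula: FV = PMT * ((1+r)^n - 1) / r
Growth factor: (1 + 0.0893)^8 = 1.982349
Numerator: 1.982349 - 1 = 0.982349
FV = $2,050.00 * 0.982349 / 0.0893 = $22,551.12

$22,551.12


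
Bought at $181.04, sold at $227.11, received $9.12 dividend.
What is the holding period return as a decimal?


Formula: HPR = (P1 - P0 + D) / P0
Gain: $227.11 - $181.04 + $9.12 = $55.19
HPR = $55.19 / $181.04 = 0.3048

0.3048


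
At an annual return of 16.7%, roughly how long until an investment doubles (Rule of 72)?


Formula: Years ≈ 72 / r
Substituting: Years ≈ 72 / 16.7
Years ≈ 4.3

4.3 years
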